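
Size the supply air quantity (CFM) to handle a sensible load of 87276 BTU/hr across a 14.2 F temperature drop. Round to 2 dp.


CFM = 87276 / (1.08 * 14.2) = 5690.92

5690.92 CFM


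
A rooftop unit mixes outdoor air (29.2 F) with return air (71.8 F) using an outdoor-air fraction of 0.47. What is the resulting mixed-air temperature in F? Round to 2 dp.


T_mix = 0.47*29.2 + 0.53*71.8 = 51.78 F

51.78 F


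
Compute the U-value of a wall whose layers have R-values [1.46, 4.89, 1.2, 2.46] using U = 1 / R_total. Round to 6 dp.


R_total = 1.46 + 4.89 + 1.2 + 2.46 = 10.01
U = 1/10.01 = 0.099900

0.099900


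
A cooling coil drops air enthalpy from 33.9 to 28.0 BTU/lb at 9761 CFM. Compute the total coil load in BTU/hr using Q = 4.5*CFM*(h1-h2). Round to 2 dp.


Q = 4.5 * 9761 * (33.9 - 28.0) = 259154.55 BTU/hr

259154.55 BTU/hr


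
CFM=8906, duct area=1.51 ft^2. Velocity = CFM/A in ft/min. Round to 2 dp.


V = 8906 / 1.51 = 5898.01 ft/min

5898.01 ft/min


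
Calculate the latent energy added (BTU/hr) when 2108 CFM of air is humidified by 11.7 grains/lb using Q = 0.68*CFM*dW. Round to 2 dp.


Q = 0.68 * 2108 * 11.7 = 16771.25 BTU/hr

16771.25 BTU/hr


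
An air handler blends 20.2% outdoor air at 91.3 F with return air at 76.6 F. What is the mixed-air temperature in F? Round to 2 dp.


T_mix = 76.6 + (20.2/100)*(91.3-76.6) = 79.57 F

79.57 F


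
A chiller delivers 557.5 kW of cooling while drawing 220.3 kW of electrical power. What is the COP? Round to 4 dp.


COP = 557.5 / 220.3 = 2.5306

2.5306


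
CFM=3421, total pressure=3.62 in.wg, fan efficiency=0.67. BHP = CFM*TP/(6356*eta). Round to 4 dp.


BHP = 3421 * 3.62 / (6356 * 0.67) = 2.9081 hp

2.9081 hp


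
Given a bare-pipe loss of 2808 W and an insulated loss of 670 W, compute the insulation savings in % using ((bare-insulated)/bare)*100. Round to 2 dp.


Savings = ((2808-670)/2808)*100 = 76.14 %

76.14 %


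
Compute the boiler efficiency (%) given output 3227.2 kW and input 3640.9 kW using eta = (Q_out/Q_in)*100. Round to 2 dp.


eta = (3227.2/3640.9)*100 = 88.64 %

88.64 %


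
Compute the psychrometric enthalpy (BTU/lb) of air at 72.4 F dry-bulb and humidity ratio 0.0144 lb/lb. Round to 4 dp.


h = 0.24*72.4 + 0.0144*(1061+0.444*72.4) = 33.1173 BTU/lb

33.1173 BTU/lb


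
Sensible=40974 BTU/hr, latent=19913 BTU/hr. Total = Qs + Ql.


Qt = 40974 + 19913 = 60887 BTU/hr

60887 BTU/hr


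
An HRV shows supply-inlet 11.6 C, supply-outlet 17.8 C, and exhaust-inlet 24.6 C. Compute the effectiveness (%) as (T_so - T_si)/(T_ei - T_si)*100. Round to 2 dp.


eff = (17.8-11.6)/(24.6-11.6)*100 = 47.69 %

47.69 %


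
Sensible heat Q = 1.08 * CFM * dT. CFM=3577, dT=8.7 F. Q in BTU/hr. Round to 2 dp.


Q = 1.08 * 3577 * 8.7 = 33609.49 BTU/hr

33609.49 BTU/hr


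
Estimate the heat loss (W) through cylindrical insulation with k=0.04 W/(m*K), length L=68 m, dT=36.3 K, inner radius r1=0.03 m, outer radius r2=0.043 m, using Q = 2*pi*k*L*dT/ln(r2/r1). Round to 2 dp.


Q = 2*pi*0.04*68*36.3/ln(0.043/0.03) = 1723.26 W

1723.26 W


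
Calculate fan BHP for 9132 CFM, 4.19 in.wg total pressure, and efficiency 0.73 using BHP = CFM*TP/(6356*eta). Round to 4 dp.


BHP = 9132 * 4.19 / (6356 * 0.73) = 8.2466 hp

8.2466 hp


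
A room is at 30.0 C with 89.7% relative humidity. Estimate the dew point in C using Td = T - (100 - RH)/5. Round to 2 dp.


Td = 30.0 - (100-89.7)/5 = 27.94 C

27.94 C


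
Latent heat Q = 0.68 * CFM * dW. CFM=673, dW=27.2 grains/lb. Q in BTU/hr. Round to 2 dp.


Q = 0.68 * 673 * 27.2 = 12447.81 BTU/hr

12447.81 BTU/hr


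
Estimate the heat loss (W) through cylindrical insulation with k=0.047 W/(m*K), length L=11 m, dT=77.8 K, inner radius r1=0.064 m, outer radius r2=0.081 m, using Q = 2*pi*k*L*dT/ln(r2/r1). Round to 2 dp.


Q = 2*pi*0.047*11*77.8/ln(0.081/0.064) = 1072.85 W

1072.85 W


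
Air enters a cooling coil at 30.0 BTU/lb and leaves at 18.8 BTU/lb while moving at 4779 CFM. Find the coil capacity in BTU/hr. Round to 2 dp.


Q = 4.5 * 4779 * (30.0 - 18.8) = 240861.60 BTU/hr

240861.60 BTU/hr


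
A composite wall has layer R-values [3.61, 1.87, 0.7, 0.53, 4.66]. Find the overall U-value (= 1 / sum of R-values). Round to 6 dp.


R_total = 3.61 + 1.87 + 0.7 + 0.53 + 4.66 = 11.37
U = 1/11.37 = 0.087951

0.087951


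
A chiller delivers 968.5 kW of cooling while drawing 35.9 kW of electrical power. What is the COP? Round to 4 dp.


COP = 968.5 / 35.9 = 26.9777

26.9777


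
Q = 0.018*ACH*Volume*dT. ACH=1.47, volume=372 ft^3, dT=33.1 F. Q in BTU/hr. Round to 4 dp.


Q = 0.018 * 1.47 * 372 * 33.1 = 325.8073 BTU/hr

325.8073 BTU/hr


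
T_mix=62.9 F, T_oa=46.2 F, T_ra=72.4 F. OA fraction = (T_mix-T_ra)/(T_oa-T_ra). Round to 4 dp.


frac = (62.9 - 72.4) / (46.2 - 72.4) = 0.3626

0.3626


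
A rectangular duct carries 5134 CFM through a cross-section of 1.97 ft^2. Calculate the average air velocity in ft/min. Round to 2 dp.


V = 5134 / 1.97 = 2606.09 ft/min

2606.09 ft/min


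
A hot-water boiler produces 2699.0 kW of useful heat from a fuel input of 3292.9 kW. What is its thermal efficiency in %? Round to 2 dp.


eta = (2699.0/3292.9)*100 = 81.96 %

81.96 %


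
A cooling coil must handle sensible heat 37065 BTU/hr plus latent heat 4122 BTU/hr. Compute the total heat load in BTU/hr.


Qt = 37065 + 4122 = 41187 BTU/hr

41187 BTU/hr


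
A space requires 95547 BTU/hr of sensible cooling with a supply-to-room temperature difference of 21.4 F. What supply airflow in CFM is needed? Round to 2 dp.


CFM = 95547 / (1.08 * 21.4) = 4134.09

4134.09 CFM


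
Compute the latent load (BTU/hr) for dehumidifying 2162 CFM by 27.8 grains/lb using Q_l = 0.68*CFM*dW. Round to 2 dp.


Q = 0.68 * 2162 * 27.8 = 40870.45 BTU/hr

40870.45 BTU/hr


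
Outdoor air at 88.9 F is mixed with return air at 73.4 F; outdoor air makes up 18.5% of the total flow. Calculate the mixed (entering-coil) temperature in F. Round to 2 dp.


T_mix = 73.4 + (18.5/100)*(88.9-73.4) = 76.27 F

76.27 F


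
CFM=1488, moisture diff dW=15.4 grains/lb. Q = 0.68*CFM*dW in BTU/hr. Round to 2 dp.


Q = 0.68 * 1488 * 15.4 = 15582.34 BTU/hr

15582.34 BTU/hr


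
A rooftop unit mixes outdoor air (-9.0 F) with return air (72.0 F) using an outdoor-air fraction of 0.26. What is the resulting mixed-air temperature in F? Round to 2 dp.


T_mix = 0.26*(-9.0) + 0.74*72.0 = 50.94 F

50.94 F


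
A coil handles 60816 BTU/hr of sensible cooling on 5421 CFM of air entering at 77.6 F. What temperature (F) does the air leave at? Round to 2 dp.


dT = 60816/(1.08*5421) = 10.3876
T_leave = 77.6 - 10.3876 = 67.21 F

67.21 F


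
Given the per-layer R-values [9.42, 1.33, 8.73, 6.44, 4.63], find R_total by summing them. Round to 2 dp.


R_total = 9.42 + 1.33 + 8.73 + 6.44 + 4.63 = 30.55

30.55


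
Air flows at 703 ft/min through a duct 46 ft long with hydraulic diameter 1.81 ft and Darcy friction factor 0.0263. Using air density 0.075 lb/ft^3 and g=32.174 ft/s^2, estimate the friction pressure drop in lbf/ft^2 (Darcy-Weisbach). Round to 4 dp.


v_fps = 703/60 = 11.7167 ft/s
dp = 0.0263*(46/1.81)*0.075*11.7167^2/(2*32.174) = 0.1069 lbf/ft^2

0.1069 lbf/ft^2


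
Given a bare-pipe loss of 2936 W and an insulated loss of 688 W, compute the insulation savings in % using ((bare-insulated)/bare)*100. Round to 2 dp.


Savings = ((2936-688)/2936)*100 = 76.57 %

76.57 %


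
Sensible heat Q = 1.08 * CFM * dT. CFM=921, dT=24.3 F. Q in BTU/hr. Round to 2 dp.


Q = 1.08 * 921 * 24.3 = 24170.72 BTU/hr

24170.72 BTU/hr


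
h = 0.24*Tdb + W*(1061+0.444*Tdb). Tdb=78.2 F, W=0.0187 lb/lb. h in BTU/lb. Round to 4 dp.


h = 0.24*78.2 + 0.0187*(1061+0.444*78.2) = 39.2580 BTU/lb

39.2580 BTU/lb


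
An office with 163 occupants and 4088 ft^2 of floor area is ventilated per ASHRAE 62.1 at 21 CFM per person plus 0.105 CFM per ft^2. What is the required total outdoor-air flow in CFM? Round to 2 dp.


Total = 163*21 + 4088*0.105 = 3852.24 CFM

3852.24 CFM


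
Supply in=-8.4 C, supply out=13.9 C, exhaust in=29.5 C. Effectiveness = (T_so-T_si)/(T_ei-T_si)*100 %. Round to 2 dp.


eff = (13.9-(-8.4))/(29.5-(-8.4))*100 = 58.84 %

58.84 %


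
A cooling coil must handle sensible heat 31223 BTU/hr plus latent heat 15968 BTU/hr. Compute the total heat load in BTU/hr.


Qt = 31223 + 15968 = 47191 BTU/hr

47191 BTU/hr


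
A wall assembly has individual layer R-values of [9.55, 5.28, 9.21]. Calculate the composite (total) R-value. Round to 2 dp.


R_total = 9.55 + 5.28 + 9.21 = 24.04

24.04


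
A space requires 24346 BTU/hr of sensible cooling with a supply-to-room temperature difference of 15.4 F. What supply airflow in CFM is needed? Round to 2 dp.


CFM = 24346 / (1.08 * 15.4) = 1463.80

1463.80 CFM


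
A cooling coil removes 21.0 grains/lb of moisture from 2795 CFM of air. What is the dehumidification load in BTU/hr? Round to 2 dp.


Q = 0.68 * 2795 * 21.0 = 39912.60 BTU/hr

39912.60 BTU/hr


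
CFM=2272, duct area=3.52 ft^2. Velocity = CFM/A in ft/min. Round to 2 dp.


V = 2272 / 3.52 = 645.45 ft/min

645.45 ft/min


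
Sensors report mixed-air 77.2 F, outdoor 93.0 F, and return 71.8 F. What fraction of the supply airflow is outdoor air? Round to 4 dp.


frac = (77.2 - 71.8) / (93.0 - 71.8) = 0.2547

0.2547


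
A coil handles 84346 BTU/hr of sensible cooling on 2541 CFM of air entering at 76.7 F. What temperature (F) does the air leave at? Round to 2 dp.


dT = 84346/(1.08*2541) = 30.7352
T_leave = 76.7 - 30.7352 = 45.96 F

45.96 F


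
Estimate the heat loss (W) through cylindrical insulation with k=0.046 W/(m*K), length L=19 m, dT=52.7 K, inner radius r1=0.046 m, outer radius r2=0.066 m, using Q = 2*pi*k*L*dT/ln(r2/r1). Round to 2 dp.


Q = 2*pi*0.046*19*52.7/ln(0.066/0.046) = 801.64 W

801.64 W


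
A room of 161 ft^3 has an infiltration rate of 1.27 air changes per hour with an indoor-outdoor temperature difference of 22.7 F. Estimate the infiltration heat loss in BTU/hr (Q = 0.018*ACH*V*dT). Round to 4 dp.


Q = 0.018 * 1.27 * 161 * 22.7 = 83.5464 BTU/hr

83.5464 BTU/hr


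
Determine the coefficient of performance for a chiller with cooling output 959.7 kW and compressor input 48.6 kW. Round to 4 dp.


COP = 959.7 / 48.6 = 19.7469

19.7469


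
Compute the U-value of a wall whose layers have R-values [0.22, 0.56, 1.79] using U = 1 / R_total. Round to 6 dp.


R_total = 0.22 + 0.56 + 1.79 = 2.57
U = 1/2.57 = 0.389105

0.389105


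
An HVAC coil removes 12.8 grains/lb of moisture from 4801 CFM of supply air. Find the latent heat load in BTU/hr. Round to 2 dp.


Q = 0.68 * 4801 * 12.8 = 41787.90 BTU/hr

41787.90 BTU/hr


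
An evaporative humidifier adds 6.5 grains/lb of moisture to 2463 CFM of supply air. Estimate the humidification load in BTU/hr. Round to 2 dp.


Q = 0.68 * 2463 * 6.5 = 10886.46 BTU/hr

10886.46 BTU/hr


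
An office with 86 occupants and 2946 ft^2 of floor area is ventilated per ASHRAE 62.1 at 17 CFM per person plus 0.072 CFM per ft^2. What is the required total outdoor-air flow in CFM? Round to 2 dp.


Total = 86*17 + 2946*0.072 = 1674.11 CFM

1674.11 CFM


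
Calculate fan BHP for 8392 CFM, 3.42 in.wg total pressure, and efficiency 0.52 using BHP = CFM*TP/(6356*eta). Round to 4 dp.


BHP = 8392 * 3.42 / (6356 * 0.52) = 8.6837 hp

8.6837 hp


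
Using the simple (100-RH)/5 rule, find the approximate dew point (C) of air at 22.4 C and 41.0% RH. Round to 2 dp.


Td = 22.4 - (100-41.0)/5 = 10.60 C

10.60 C


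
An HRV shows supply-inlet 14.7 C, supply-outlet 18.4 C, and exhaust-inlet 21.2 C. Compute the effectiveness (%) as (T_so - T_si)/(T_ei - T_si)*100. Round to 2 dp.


eff = (18.4-14.7)/(21.2-14.7)*100 = 56.92 %

56.92 %


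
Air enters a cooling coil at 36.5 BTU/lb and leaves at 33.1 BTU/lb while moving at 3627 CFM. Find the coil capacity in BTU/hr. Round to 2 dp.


Q = 4.5 * 3627 * (36.5 - 33.1) = 55493.10 BTU/hr

55493.10 BTU/hr


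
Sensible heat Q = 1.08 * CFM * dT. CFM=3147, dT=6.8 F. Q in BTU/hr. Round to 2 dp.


Q = 1.08 * 3147 * 6.8 = 23111.57 BTU/hr

23111.57 BTU/hr


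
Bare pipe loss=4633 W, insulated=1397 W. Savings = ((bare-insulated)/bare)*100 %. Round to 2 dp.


Savings = ((4633-1397)/4633)*100 = 69.85 %

69.85 %


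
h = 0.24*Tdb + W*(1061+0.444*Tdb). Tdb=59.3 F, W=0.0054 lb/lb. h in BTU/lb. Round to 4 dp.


h = 0.24*59.3 + 0.0054*(1061+0.444*59.3) = 20.1036 BTU/lb

20.1036 BTU/lb


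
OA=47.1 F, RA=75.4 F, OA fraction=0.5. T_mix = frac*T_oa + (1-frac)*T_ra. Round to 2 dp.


T_mix = 0.5*47.1 + 0.5*75.4 = 61.25 F

61.25 F


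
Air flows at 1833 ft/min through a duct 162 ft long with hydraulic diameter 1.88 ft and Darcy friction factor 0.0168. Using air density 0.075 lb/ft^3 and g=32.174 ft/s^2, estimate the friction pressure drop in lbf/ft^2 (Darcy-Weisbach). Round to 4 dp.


v_fps = 1833/60 = 30.55 ft/s
dp = 0.0168*(162/1.88)*0.075*30.55^2/(2*32.174) = 1.5748 lbf/ft^2

1.5748 lbf/ft^2


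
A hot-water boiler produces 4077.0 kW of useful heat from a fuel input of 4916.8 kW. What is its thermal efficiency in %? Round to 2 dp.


eta = (4077.0/4916.8)*100 = 82.92 %

82.92 %


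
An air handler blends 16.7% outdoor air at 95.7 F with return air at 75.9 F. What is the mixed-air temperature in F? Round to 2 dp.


T_mix = 75.9 + (16.7/100)*(95.7-75.9) = 79.21 F

79.21 F


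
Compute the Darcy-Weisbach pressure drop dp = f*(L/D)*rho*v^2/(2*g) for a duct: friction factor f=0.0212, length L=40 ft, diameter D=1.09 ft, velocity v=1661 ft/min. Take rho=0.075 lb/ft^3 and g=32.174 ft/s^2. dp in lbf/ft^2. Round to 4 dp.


v_fps = 1661/60 = 27.6833 ft/s
dp = 0.0212*(40/1.09)*0.075*27.6833^2/(2*32.174) = 0.6949 lbf/ft^2

0.6949 lbf/ft^2


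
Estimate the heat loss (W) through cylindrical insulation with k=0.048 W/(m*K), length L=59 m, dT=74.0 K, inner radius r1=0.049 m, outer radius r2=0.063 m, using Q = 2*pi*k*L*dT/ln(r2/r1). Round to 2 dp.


Q = 2*pi*0.048*59*74.0/ln(0.063/0.049) = 5239.47 W

5239.47 W


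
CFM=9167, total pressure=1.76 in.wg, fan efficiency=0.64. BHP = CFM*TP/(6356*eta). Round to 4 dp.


BHP = 9167 * 1.76 / (6356 * 0.64) = 3.9662 hp

3.9662 hp


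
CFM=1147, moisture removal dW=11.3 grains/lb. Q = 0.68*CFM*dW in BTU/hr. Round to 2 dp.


Q = 0.68 * 1147 * 11.3 = 8813.55 BTU/hr

8813.55 BTU/hr


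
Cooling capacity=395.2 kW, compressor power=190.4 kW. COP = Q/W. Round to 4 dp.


COP = 395.2 / 190.4 = 2.0756

2.0756


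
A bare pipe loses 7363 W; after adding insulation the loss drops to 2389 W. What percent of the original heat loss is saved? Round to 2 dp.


Savings = ((7363-2389)/7363)*100 = 67.55 %

67.55 %


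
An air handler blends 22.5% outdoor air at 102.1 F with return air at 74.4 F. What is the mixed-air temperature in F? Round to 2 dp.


T_mix = 74.4 + (22.5/100)*(102.1-74.4) = 80.63 F

80.63 F


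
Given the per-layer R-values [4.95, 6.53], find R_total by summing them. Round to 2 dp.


R_total = 4.95 + 6.53 = 11.48

11.48


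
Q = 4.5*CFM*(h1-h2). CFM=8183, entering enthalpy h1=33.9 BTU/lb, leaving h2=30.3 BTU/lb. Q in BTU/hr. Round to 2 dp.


Q = 4.5 * 8183 * (33.9 - 30.3) = 132564.60 BTU/hr

132564.60 BTU/hr


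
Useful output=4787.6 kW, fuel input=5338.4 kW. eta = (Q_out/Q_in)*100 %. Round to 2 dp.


eta = (4787.6/5338.4)*100 = 89.68 %

89.68 %


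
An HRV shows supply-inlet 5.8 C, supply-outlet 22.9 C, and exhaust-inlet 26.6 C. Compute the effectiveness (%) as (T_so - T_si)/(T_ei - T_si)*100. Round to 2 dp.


eff = (22.9-5.8)/(26.6-5.8)*100 = 82.21 %

82.21 %


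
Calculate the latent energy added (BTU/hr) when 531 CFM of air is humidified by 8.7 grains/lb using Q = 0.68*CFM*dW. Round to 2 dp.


Q = 0.68 * 531 * 8.7 = 3141.40 BTU/hr

3141.40 BTU/hr


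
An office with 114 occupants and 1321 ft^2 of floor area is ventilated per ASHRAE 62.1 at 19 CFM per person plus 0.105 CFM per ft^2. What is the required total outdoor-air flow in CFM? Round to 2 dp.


Total = 114*19 + 1321*0.105 = 2304.71 CFM

2304.71 CFM


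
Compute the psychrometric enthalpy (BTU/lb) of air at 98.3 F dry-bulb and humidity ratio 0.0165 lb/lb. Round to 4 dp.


h = 0.24*98.3 + 0.0165*(1061+0.444*98.3) = 41.8186 BTU/lb

41.8186 BTU/lb


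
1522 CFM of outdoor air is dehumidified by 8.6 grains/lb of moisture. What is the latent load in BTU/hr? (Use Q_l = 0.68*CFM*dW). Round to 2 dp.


Q = 0.68 * 1522 * 8.6 = 8900.66 BTU/hr

8900.66 BTU/hr


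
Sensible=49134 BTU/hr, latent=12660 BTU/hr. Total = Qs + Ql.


Qt = 49134 + 12660 = 61794 BTU/hr

61794 BTU/hr


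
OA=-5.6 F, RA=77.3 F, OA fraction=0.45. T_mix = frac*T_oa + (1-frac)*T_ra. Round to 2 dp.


T_mix = 0.45*(-5.6) + 0.55*77.3 = 40.00 F

40.00 F


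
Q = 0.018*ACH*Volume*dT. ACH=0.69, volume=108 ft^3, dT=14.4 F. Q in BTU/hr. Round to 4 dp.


Q = 0.018 * 0.69 * 108 * 14.4 = 19.3156 BTU/hr

19.3156 BTU/hr


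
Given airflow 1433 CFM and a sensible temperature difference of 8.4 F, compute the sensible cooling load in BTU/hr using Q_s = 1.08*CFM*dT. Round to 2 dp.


Q = 1.08 * 1433 * 8.4 = 13000.18 BTU/hr

13000.18 BTU/hr


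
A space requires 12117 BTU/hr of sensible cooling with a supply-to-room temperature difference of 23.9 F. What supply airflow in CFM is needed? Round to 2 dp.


CFM = 12117 / (1.08 * 23.9) = 469.43

469.43 CFM


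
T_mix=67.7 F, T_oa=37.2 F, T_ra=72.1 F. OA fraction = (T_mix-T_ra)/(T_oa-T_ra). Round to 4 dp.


frac = (67.7 - 72.1) / (37.2 - 72.1) = 0.1261

0.1261


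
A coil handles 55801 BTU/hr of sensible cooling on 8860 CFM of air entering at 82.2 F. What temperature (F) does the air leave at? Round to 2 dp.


dT = 55801/(1.08*8860) = 5.8316
T_leave = 82.2 - 5.8316 = 76.37 F

76.37 F


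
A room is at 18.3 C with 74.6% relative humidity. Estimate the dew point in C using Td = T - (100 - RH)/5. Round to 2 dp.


Td = 18.3 - (100-74.6)/5 = 13.22 C

13.22 C


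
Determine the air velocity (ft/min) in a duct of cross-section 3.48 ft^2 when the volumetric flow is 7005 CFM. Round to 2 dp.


V = 7005 / 3.48 = 2012.93 ft/min

2012.93 ft/min


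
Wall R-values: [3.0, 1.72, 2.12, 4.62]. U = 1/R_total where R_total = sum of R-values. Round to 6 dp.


R_total = 3.0 + 1.72 + 2.12 + 4.62 = 11.46
U = 1/11.46 = 0.087260

0.087260


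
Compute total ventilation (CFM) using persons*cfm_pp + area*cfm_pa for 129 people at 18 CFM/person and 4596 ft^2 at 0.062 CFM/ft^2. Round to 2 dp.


Total = 129*18 + 4596*0.062 = 2606.95 CFM

2606.95 CFM


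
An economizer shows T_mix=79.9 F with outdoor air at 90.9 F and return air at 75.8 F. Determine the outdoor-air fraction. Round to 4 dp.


frac = (79.9 - 75.8) / (90.9 - 75.8) = 0.2715

0.2715


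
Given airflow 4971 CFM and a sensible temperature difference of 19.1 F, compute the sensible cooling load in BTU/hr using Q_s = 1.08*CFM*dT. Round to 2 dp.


Q = 1.08 * 4971 * 19.1 = 102541.79 BTU/hr

102541.79 BTU/hr


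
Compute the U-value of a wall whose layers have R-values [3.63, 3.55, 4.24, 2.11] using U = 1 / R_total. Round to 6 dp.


R_total = 3.63 + 3.55 + 4.24 + 2.11 = 13.53
U = 1/13.53 = 0.073910

0.073910


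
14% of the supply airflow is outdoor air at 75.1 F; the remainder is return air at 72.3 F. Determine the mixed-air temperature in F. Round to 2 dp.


T_mix = 0.14*75.1 + 0.86*72.3 = 72.69 F

72.69 F


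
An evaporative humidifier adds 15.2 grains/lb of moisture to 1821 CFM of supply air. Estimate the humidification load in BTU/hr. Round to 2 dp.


Q = 0.68 * 1821 * 15.2 = 18821.86 BTU/hr

18821.86 BTU/hr


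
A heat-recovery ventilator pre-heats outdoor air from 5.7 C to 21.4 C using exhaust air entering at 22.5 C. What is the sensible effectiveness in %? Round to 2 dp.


eff = (21.4-5.7)/(22.5-5.7)*100 = 93.45 %

93.45 %


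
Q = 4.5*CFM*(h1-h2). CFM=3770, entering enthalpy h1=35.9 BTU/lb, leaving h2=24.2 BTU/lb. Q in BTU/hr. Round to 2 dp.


Q = 4.5 * 3770 * (35.9 - 24.2) = 198490.50 BTU/hr

198490.50 BTU/hr


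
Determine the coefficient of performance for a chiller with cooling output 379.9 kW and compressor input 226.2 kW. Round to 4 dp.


COP = 379.9 / 226.2 = 1.6795

1.6795


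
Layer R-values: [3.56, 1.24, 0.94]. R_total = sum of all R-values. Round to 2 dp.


R_total = 3.56 + 1.24 + 0.94 = 5.74

5.74


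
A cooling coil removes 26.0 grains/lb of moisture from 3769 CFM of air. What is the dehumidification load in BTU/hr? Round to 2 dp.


Q = 0.68 * 3769 * 26.0 = 66635.92 BTU/hr

66635.92 BTU/hr


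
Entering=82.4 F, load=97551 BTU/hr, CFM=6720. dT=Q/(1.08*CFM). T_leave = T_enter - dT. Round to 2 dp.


dT = 97551/(1.08*6720) = 13.4412
T_leave = 82.4 - 13.4412 = 68.96 F

68.96 F


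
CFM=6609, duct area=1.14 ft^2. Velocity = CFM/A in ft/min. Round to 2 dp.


V = 6609 / 1.14 = 5797.37 ft/min

5797.37 ft/min


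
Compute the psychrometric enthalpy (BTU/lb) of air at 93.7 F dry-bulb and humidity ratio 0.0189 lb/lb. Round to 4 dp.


h = 0.24*93.7 + 0.0189*(1061+0.444*93.7) = 43.3272 BTU/lb

43.3272 BTU/lb


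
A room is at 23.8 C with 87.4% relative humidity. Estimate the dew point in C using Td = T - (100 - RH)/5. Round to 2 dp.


Td = 23.8 - (100-87.4)/5 = 21.28 C

21.28 C


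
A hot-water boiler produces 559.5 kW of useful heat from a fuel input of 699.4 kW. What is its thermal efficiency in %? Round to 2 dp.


eta = (559.5/699.4)*100 = 80.00 %

80.00 %


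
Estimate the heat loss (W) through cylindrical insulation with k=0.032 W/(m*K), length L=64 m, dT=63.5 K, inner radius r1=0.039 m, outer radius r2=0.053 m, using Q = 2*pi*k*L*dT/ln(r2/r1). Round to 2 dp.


Q = 2*pi*0.032*64*63.5/ln(0.053/0.039) = 2663.96 W

2663.96 W


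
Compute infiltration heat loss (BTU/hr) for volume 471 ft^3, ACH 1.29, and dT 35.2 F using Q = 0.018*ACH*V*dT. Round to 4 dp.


Q = 0.018 * 1.29 * 471 * 35.2 = 384.9690 BTU/hr

384.9690 BTU/hr


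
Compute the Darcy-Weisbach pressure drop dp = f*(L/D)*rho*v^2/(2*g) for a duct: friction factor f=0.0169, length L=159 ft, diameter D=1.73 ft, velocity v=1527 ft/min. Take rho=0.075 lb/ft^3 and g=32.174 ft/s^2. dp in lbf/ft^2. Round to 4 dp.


v_fps = 1527/60 = 25.45 ft/s
dp = 0.0169*(159/1.73)*0.075*25.45^2/(2*32.174) = 1.1726 lbf/ft^2

1.1726 lbf/ft^2


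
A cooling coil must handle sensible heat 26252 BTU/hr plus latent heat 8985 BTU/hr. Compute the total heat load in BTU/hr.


Qt = 26252 + 8985 = 35237 BTU/hr

35237 BTU/hr


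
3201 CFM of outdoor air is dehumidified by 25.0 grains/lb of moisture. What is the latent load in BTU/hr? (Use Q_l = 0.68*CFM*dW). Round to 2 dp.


Q = 0.68 * 3201 * 25.0 = 54417.00 BTU/hr

54417.00 BTU/hr


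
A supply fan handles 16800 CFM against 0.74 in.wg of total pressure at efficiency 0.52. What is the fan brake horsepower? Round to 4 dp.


BHP = 16800 * 0.74 / (6356 * 0.52) = 3.7614 hp

3.7614 hp


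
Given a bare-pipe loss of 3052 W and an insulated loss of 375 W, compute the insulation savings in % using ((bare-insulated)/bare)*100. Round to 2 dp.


Savings = ((3052-375)/3052)*100 = 87.71 %

87.71 %


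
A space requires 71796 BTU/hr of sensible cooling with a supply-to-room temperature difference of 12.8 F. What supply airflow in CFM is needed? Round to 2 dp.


CFM = 71796 / (1.08 * 12.8) = 5193.58

5193.58 CFM


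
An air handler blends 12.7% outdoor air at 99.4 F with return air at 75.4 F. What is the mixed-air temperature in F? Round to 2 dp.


T_mix = 75.4 + (12.7/100)*(99.4-75.4) = 78.45 F

78.45 F


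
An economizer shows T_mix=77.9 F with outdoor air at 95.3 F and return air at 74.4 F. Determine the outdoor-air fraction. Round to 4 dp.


frac = (77.9 - 74.4) / (95.3 - 74.4) = 0.1675

0.1675


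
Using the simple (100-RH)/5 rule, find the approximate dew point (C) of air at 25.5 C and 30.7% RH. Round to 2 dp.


Td = 25.5 - (100-30.7)/5 = 11.64 C

11.64 C


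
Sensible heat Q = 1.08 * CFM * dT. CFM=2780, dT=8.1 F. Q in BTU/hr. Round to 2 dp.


Q = 1.08 * 2780 * 8.1 = 24319.44 BTU/hr

24319.44 BTU/hr


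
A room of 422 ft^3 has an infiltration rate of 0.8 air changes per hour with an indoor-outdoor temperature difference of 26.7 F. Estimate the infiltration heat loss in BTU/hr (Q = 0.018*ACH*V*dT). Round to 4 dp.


Q = 0.018 * 0.8 * 422 * 26.7 = 162.2506 BTU/hr

162.2506 BTU/hr


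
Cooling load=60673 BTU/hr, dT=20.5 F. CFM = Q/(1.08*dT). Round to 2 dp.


CFM = 60673 / (1.08 * 20.5) = 2740.42

2740.42 CFM


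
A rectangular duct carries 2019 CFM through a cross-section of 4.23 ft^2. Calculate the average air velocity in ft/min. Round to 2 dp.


V = 2019 / 4.23 = 477.30 ft/min

477.30 ft/min


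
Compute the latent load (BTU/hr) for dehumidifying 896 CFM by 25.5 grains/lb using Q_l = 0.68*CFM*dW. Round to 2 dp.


Q = 0.68 * 896 * 25.5 = 15536.64 BTU/hr

15536.64 BTU/hr


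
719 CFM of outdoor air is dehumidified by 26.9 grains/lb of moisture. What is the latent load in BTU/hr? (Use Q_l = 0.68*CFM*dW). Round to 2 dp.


Q = 0.68 * 719 * 26.9 = 13151.95 BTU/hr

13151.95 BTU/hr


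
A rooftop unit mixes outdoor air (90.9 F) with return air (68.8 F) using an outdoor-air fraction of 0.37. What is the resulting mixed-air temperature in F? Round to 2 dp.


T_mix = 0.37*90.9 + 0.63*68.8 = 76.98 F

76.98 F


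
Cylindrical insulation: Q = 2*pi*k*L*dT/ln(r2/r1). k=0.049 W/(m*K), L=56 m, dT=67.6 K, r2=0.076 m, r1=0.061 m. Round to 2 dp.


Q = 2*pi*0.049*56*67.6/ln(0.076/0.061) = 5301.09 W

5301.09 W


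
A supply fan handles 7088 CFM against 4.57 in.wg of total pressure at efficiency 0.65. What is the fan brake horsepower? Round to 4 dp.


BHP = 7088 * 4.57 / (6356 * 0.65) = 7.8405 hp

7.8405 hp


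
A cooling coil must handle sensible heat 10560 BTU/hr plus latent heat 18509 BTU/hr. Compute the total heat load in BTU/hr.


Qt = 10560 + 18509 = 29069 BTU/hr

29069 BTU/hr


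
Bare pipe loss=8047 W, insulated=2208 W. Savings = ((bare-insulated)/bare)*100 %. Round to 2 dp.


Savings = ((8047-2208)/8047)*100 = 72.56 %

72.56 %


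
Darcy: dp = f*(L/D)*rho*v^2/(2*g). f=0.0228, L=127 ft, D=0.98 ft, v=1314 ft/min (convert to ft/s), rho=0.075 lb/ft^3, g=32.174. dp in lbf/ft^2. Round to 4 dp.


v_fps = 1314/60 = 21.9 ft/s
dp = 0.0228*(127/0.98)*0.075*21.9^2/(2*32.174) = 1.6517 lbf/ft^2

1.6517 lbf/ft^2


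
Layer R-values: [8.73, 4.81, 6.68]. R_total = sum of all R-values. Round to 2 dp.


R_total = 8.73 + 4.81 + 6.68 = 20.22

20.22


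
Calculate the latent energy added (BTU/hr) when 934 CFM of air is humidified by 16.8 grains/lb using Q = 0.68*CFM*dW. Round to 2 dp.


Q = 0.68 * 934 * 16.8 = 10670.02 BTU/hr

10670.02 BTU/hr


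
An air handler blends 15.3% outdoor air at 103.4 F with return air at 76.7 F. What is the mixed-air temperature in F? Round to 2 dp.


T_mix = 76.7 + (15.3/100)*(103.4-76.7) = 80.79 F

80.79 F


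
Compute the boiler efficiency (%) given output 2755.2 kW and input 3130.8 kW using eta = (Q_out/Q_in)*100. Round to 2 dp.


eta = (2755.2/3130.8)*100 = 88.00 %

88.00 %


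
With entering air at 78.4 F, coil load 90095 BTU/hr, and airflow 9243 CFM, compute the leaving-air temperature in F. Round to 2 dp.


dT = 90095/(1.08*9243) = 9.0253
T_leave = 78.4 - 9.0253 = 69.37 F

69.37 F


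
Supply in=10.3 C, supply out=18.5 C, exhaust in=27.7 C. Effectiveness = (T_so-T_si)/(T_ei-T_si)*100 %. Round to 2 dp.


eff = (18.5-10.3)/(27.7-10.3)*100 = 47.13 %

47.13 %


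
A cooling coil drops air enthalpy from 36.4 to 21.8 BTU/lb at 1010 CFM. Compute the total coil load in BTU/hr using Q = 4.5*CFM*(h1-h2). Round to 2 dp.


Q = 4.5 * 1010 * (36.4 - 21.8) = 66357.00 BTU/hr

66357.00 BTU/hr


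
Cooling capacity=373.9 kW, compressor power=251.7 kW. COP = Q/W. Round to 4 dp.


COP = 373.9 / 251.7 = 1.4855

1.4855


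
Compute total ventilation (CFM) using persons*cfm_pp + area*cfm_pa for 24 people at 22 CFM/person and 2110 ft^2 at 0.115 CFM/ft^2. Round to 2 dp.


Total = 24*22 + 2110*0.115 = 770.65 CFM

770.65 CFM


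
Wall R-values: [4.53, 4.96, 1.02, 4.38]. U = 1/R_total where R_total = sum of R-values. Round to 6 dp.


R_total = 4.53 + 4.96 + 1.02 + 4.38 = 14.89
U = 1/14.89 = 0.067159

0.067159


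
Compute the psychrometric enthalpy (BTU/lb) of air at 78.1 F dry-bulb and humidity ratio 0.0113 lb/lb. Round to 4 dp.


h = 0.24*78.1 + 0.0113*(1061+0.444*78.1) = 31.1251 BTU/lb

31.1251 BTU/lb


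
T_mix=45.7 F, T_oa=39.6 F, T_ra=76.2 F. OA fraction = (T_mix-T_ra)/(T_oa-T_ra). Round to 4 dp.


frac = (45.7 - 76.2) / (39.6 - 76.2) = 0.8333

0.8333


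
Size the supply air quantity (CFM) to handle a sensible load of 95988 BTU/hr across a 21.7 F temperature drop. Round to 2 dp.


CFM = 95988 / (1.08 * 21.7) = 4095.75

4095.75 CFM


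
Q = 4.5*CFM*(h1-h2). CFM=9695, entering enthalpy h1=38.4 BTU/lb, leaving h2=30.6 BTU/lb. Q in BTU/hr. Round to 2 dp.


Q = 4.5 * 9695 * (38.4 - 30.6) = 340294.50 BTU/hr

340294.50 BTU/hr


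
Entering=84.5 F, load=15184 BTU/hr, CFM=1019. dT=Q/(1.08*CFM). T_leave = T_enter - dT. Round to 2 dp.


dT = 15184/(1.08*1019) = 13.7971
T_leave = 84.5 - 13.7971 = 70.70 F

70.70 F


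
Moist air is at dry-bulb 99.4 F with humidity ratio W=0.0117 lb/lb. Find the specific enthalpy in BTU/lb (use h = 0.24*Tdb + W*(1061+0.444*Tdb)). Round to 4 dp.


h = 0.24*99.4 + 0.0117*(1061+0.444*99.4) = 36.7861 BTU/lb

36.7861 BTU/lb


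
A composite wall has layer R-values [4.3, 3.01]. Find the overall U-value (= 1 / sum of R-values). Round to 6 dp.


R_total = 4.3 + 3.01 = 7.31
U = 1/7.31 = 0.136799

0.136799


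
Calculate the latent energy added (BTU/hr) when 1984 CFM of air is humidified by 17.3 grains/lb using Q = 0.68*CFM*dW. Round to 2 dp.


Q = 0.68 * 1984 * 17.3 = 23339.78 BTU/hr

23339.78 BTU/hr


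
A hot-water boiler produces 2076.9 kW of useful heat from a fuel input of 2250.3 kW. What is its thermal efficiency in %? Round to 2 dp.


eta = (2076.9/2250.3)*100 = 92.29 %

92.29 %


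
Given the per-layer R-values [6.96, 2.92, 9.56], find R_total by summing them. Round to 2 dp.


R_total = 6.96 + 2.92 + 9.56 = 19.44

19.44


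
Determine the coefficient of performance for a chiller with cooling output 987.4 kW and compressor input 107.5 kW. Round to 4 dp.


COP = 987.4 / 107.5 = 9.1851

9.1851


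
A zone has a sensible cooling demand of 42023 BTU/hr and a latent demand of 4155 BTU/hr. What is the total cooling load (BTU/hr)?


Qt = 42023 + 4155 = 46178 BTU/hr

46178 BTU/hr


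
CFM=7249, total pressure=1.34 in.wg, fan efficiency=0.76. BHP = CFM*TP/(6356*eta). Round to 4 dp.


BHP = 7249 * 1.34 / (6356 * 0.76) = 2.0109 hp

2.0109 hp


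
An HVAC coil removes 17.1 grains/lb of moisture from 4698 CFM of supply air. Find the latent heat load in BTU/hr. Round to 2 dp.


Q = 0.68 * 4698 * 17.1 = 54628.34 BTU/hr

54628.34 BTU/hr


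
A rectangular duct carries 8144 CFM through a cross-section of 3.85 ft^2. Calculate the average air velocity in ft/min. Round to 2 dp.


V = 8144 / 3.85 = 2115.32 ft/min

2115.32 ft/min


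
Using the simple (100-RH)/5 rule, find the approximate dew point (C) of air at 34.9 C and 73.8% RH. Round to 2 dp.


Td = 34.9 - (100-73.8)/5 = 29.66 C

29.66 C


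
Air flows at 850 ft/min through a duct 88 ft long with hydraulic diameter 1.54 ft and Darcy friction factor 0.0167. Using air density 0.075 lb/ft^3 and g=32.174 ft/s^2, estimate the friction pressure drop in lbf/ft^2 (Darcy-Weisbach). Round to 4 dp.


v_fps = 850/60 = 14.1667 ft/s
dp = 0.0167*(88/1.54)*0.075*14.1667^2/(2*32.174) = 0.2232 lbf/ft^2

0.2232 lbf/ft^2


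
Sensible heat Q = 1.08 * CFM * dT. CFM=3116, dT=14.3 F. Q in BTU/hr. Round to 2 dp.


Q = 1.08 * 3116 * 14.3 = 48123.50 BTU/hr

48123.50 BTU/hr


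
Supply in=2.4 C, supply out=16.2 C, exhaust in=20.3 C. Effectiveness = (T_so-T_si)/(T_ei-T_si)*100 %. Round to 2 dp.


eff = (16.2-2.4)/(20.3-2.4)*100 = 77.09 %

77.09 %


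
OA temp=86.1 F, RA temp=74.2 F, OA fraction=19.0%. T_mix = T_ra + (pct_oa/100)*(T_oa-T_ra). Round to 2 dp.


T_mix = 74.2 + (19.0/100)*(86.1-74.2) = 76.46 F

76.46 F


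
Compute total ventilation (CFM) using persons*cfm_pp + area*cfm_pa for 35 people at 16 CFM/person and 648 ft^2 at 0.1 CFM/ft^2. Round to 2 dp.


Total = 35*16 + 648*0.1 = 624.80 CFM

624.80 CFM


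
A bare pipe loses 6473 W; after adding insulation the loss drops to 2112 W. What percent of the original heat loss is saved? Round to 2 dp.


Savings = ((6473-2112)/6473)*100 = 67.37 %

67.37 %


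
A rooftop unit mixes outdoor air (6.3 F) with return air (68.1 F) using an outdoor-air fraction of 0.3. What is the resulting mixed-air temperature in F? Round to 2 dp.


T_mix = 0.3*6.3 + 0.7*68.1 = 49.56 F

49.56 F


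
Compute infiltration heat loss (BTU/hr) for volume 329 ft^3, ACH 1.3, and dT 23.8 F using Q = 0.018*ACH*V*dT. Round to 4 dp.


Q = 0.018 * 1.3 * 329 * 23.8 = 183.2267 BTU/hr

183.2267 BTU/hr


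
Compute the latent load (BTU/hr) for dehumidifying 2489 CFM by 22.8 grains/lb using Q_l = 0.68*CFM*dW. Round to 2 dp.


Q = 0.68 * 2489 * 22.8 = 38589.46 BTU/hr

38589.46 BTU/hr


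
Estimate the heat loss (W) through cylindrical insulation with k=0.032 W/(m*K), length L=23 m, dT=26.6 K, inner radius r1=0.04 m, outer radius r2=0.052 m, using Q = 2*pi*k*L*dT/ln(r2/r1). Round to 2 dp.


Q = 2*pi*0.032*23*26.6/ln(0.052/0.04) = 468.85 W

468.85 W


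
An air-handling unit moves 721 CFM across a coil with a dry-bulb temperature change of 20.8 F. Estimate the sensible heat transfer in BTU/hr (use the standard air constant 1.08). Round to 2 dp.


Q = 1.08 * 721 * 20.8 = 16196.54 BTU/hr

16196.54 BTU/hr


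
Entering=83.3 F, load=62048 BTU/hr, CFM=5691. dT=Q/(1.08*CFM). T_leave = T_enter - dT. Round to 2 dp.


dT = 62048/(1.08*5691) = 10.0952
T_leave = 83.3 - 10.0952 = 73.20 F

73.20 F


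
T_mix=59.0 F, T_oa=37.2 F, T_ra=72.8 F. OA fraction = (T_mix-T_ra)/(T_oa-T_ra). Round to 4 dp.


frac = (59.0 - 72.8) / (37.2 - 72.8) = 0.3876

0.3876


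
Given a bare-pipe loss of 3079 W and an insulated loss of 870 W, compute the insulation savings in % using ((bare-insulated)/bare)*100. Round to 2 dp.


Savings = ((3079-870)/3079)*100 = 71.74 %

71.74 %


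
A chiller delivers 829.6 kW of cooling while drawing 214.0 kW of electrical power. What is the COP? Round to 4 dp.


COP = 829.6 / 214.0 = 3.8766

3.8766


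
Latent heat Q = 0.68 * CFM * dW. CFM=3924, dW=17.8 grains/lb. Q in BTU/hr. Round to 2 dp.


Q = 0.68 * 3924 * 17.8 = 47496.10 BTU/hr

47496.10 BTU/hr


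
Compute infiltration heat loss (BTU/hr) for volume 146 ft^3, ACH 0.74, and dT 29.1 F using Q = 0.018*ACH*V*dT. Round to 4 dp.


Q = 0.018 * 0.74 * 146 * 29.1 = 56.5914 BTU/hr

56.5914 BTU/hr


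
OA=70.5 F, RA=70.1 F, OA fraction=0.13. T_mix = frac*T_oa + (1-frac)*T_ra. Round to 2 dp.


T_mix = 0.13*70.5 + 0.87*70.1 = 70.15 F

70.15 F


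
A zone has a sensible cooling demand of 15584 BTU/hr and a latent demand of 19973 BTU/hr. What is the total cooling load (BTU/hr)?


Qt = 15584 + 19973 = 35557 BTU/hr

35557 BTU/hr


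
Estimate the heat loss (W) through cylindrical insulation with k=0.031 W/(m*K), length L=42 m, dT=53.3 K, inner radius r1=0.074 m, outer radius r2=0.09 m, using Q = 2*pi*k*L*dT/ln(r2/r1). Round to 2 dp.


Q = 2*pi*0.031*42*53.3/ln(0.09/0.074) = 2227.55 W

2227.55 W


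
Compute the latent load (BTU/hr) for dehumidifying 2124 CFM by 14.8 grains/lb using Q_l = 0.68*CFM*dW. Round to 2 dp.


Q = 0.68 * 2124 * 14.8 = 21375.94 BTU/hr

21375.94 BTU/hr


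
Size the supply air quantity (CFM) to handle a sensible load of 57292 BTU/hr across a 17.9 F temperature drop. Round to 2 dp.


CFM = 57292 / (1.08 * 17.9) = 2963.58

2963.58 CFM


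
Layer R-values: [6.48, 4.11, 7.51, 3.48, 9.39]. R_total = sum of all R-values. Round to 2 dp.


R_total = 6.48 + 4.11 + 7.51 + 3.48 + 9.39 = 30.97

30.97


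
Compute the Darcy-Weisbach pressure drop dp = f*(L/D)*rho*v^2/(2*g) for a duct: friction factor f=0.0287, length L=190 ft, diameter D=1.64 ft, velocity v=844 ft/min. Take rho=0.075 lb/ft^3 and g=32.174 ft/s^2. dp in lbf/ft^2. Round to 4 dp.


v_fps = 844/60 = 14.0667 ft/s
dp = 0.0287*(190/1.64)*0.075*14.0667^2/(2*32.174) = 0.7668 lbf/ft^2

0.7668 lbf/ft^2


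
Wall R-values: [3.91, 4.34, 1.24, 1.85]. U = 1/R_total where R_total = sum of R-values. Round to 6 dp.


R_total = 3.91 + 4.34 + 1.24 + 1.85 = 11.34
U = 1/11.34 = 0.088183

0.088183


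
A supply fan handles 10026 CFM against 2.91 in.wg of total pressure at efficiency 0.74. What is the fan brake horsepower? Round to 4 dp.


BHP = 10026 * 2.91 / (6356 * 0.74) = 6.2030 hp

6.2030 hp


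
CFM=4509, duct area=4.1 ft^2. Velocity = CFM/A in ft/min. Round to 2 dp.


V = 4509 / 4.1 = 1099.76 ft/min

1099.76 ft/min


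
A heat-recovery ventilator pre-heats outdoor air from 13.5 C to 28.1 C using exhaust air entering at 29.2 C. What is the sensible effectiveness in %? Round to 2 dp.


eff = (28.1-13.5)/(29.2-13.5)*100 = 92.99 %

92.99 %


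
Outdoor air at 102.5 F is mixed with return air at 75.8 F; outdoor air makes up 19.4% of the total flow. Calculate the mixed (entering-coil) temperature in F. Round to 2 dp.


T_mix = 75.8 + (19.4/100)*(102.5-75.8) = 80.98 F

80.98 F


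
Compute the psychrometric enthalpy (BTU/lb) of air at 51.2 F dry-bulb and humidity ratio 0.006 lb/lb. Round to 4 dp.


h = 0.24*51.2 + 0.006*(1061+0.444*51.2) = 18.7904 BTU/lb

18.7904 BTU/lb


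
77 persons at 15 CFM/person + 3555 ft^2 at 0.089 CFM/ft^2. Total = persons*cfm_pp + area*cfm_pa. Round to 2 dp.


Total = 77*15 + 3555*0.089 = 1471.40 CFM

1471.40 CFM


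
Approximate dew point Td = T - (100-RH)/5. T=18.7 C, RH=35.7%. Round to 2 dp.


Td = 18.7 - (100-35.7)/5 = 5.84 C

5.84 C


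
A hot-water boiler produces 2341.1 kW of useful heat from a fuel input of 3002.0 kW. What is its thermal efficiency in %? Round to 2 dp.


eta = (2341.1/3002.0)*100 = 77.98 %

77.98 %


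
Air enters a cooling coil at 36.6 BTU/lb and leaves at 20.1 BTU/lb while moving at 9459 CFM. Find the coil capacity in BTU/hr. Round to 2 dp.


Q = 4.5 * 9459 * (36.6 - 20.1) = 702330.75 BTU/hr

702330.75 BTU/hr


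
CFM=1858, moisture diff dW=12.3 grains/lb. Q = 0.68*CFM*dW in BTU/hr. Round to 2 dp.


Q = 0.68 * 1858 * 12.3 = 15540.31 BTU/hr

15540.31 BTU/hr


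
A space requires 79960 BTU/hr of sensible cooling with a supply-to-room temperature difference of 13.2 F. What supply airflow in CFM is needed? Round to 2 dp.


CFM = 79960 / (1.08 * 13.2) = 5608.87

5608.87 CFM


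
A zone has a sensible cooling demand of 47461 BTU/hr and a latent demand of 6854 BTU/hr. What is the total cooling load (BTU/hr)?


Qt = 47461 + 6854 = 54315 BTU/hr

54315 BTU/hr


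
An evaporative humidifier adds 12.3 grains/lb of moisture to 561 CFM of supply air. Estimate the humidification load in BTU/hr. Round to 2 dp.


Q = 0.68 * 561 * 12.3 = 4692.20 BTU/hr

4692.20 BTU/hr


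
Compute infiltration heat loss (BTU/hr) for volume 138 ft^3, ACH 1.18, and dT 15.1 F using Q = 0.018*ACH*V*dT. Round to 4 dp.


Q = 0.018 * 1.18 * 138 * 15.1 = 44.2599 BTU/hr

44.2599 BTU/hr


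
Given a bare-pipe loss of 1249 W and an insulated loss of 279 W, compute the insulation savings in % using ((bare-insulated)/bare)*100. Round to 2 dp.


Savings = ((1249-279)/1249)*100 = 77.66 %

77.66 %
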